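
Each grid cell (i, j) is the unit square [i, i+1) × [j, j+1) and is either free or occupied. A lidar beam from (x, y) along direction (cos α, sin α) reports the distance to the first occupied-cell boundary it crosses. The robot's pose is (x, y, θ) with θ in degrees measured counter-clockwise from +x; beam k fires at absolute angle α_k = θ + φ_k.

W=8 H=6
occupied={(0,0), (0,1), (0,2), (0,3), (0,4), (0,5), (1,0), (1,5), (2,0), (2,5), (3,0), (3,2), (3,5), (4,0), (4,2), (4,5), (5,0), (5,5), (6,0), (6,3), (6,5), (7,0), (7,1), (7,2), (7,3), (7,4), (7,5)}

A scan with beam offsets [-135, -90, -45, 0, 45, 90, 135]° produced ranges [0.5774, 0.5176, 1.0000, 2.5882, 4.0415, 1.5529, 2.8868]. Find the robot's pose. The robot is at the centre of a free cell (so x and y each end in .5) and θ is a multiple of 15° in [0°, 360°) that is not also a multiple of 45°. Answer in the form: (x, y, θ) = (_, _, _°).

(x, y, θ) = (3.5, 4.5, 195°)

Candidates: 21 free-cell centres × 16 headings = 336 poses. Raycast each; keep the one whose scan matches to 4 dp.
  (6.5, 2.5, 150°): beam 1 = 0.5176 ≠ 0.5774 ✗
  (1.5, 2.5, 240°): beam 1 = 1.9319 ≠ 0.5774 ✗
  (4.5, 4.5, 165°): beam 1 = 1.0000 ≠ 0.5774 ✗
  …
  (3.5, 4.5, 195°): r_1=0.5774, r_2=0.5176, r_3=1.0000, r_4=2.5882, r_5=4.0415, r_6=1.5529, r_7=2.8868 — all match ✓
Unique over the lattice → pose = (3.5, 4.5, 195°).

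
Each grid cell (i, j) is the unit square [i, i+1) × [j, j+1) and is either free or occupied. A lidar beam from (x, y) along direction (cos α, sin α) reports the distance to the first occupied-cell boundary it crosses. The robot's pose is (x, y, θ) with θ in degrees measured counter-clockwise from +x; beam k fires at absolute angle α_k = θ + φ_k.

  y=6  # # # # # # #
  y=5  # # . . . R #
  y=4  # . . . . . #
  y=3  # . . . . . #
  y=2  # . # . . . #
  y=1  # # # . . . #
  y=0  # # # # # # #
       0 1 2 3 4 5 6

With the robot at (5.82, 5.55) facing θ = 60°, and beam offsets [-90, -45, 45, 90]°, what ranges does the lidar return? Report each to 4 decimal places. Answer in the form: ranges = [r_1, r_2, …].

beam 1: φ=-90°, α=330°
  cosα=0.8660 sinα=-0.5000 | (5,5) | tMaxX 0.2078 tMaxY 1.1000 | tΔX 1.1547 tΔY 2.0000
    t=0.2078 [x] (6,5) — stop
  → r_1 = 0.2078
beam 2: φ=-45°, α=15°
  cosα=0.9659 sinα=0.2588 | (5,5) | tMaxX 0.1863 tMaxY 1.7387 | tΔX 1.0353 tΔY 3.8637
    t=0.1863 [x] (6,5) — stop
  → r_2 = 0.1863
beam 3: φ=45°, α=105°
  cosα=-0.2588 sinα=0.9659 | (5,5) | tMaxX 3.1682 tMaxY 0.4659 | tΔX 3.8637 tΔY 1.0353
    t=0.4659 [y] (5,6) — stop
  → r_3 = 0.4659
beam 4: φ=90°, α=150°
  cosα=-0.8660 sinα=0.5000 | (5,5) | tMaxX 0.9469 tMaxY 0.9000 | tΔX 1.1547 tΔY 2.0000
    t=0.9000 [y] (5,6) — stop
  → r_4 = 0.9000

ranges = [0.2078, 0.1863, 0.4659, 0.9000]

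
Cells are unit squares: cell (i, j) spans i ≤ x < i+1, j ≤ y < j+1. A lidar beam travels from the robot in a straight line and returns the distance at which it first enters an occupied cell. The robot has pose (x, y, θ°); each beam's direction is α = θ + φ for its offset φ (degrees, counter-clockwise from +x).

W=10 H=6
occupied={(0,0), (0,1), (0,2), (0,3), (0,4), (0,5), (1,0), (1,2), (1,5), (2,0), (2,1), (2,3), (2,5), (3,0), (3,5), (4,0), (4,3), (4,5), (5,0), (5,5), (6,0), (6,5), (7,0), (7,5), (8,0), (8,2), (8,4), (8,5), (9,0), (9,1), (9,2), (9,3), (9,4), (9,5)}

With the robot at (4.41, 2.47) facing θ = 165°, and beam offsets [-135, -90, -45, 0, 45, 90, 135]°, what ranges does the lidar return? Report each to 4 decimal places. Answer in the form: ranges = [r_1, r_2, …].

ranges = [4.1454, 0.5487, 0.6120, 2.0478, 1.6281, 1.5219, 1.6974]

beam 1: φ=-135°, α=30°
  direction (0.8660, 0.5000); cell (4,2); t to first gridline: x 0.6813, y 1.0600 (then +1.1547 / +2.0000)
    (5,2) via x @ 0.6813
    (5,3) via y @ 1.0600
    (6,3) via x @ 1.8360
    (7,3) via x @ 2.9907
    (7,4) via y @ 3.0600
    (8,4) via x @ 4.1454  # hit
  → r_1 = 4.1454
beam 2: φ=-90°, α=75°
  direction (0.2588, 0.9659); cell (4,2); t to first gridline: x 2.2796, y 0.5487 (then +3.8637 / +1.0353)
    (4,3) via y @ 0.5487  # hit
  → r_2 = 0.5487
beam 3: φ=-45°, α=120°
  direction (-0.5000, 0.8660); cell (4,2); t to first gridline: x 0.8200, y 0.6120 (then +2.0000 / +1.1547)
    (4,3) via y @ 0.6120  # hit
  → r_3 = 0.6120
beam 4: φ=0°, α=165°
  direction (-0.9659, 0.2588); cell (4,2); t to first gridline: x 0.4245, y 2.0478 (then +1.0353 / +3.8637)
    (3,2) via x @ 0.4245
    (2,2) via x @ 1.4597
    (2,3) via y @ 2.0478  # hit
  → r_4 = 2.0478
beam 5: φ=45°, α=210°
  direction (-0.8660, -0.5000); cell (4,2); t to first gridline: x 0.4734, y 0.9400 (then +1.1547 / +2.0000)
    (3,2) via x @ 0.4734
    (3,1) via y @ 0.9400
    (2,1) via x @ 1.6281  # hit
  → r_5 = 1.6281
beam 6: φ=90°, α=255°
  direction (-0.2588, -0.9659); cell (4,2); t to first gridline: x 1.5841, y 0.4866 (then +3.8637 / +1.0353)
    (4,1) via y @ 0.4866
    (4,0) via y @ 1.5219  # hit
  → r_6 = 1.5219
beam 7: φ=135°, α=300°
  direction (0.5000, -0.8660); cell (4,2); t to first gridline: x 1.1800, y 0.5427 (then +2.0000 / +1.1547)
    (4,1) via y @ 0.5427
    (5,1) via x @ 1.1800
    (5,0) via y @ 1.6974  # hit
  → r_7 = 1.6974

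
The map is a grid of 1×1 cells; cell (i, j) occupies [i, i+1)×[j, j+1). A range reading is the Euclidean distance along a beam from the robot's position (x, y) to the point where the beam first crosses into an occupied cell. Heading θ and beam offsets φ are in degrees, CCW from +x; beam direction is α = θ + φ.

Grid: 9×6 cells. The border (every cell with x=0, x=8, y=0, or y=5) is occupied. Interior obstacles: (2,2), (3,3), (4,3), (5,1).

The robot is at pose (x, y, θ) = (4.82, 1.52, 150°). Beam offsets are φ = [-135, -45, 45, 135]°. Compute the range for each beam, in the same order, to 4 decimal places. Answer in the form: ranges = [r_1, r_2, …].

ranges = [0.1863, 1.5322, 2.0091, 0.5383]

beam 1: φ=-135°, α=15°
  d=(0.9659,0.2588)  start (4,1)  tX=0.1863 tY=1.8546  stride 1/|dx|=1.0353 1/|dy|=3.8637
    cross x-line → (5,1), t=0.1863 (wall)
  → r_1 = 0.1863
beam 2: φ=-45°, α=105°
  d=(-0.2588,0.9659)  start (4,1)  tX=3.1682 tY=0.4969  stride 1/|dx|=3.8637 1/|dy|=1.0353
    cross y-line → (4,2), t=0.4969
    cross y-line → (4,3), t=1.5322 (wall)
  → r_2 = 1.5322
beam 3: φ=45°, α=195°
  d=(-0.9659,-0.2588)  start (4,1)  tX=0.8489 tY=2.0091  stride 1/|dx|=1.0353 1/|dy|=3.8637
    cross x-line → (3,1), t=0.8489
    cross x-line → (2,1), t=1.8842
    cross y-line → (2,0), t=2.0091 (wall)
  → r_3 = 2.0091
beam 4: φ=135°, α=285°
  d=(0.2588,-0.9659)  start (4,1)  tX=0.6955 tY=0.5383  stride 1/|dx|=3.8637 1/|dy|=1.0353
    cross y-line → (4,0), t=0.5383 (wall)
  → r_4 = 0.5383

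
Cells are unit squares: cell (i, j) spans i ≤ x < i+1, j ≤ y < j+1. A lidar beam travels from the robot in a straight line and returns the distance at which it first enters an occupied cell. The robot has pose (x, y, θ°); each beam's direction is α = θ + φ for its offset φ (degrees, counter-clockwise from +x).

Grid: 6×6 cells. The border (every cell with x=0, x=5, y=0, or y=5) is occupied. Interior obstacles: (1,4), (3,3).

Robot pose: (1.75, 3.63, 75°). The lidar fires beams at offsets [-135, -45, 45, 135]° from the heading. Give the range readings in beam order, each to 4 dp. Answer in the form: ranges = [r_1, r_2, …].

ranges = [3.0369, 2.7400, 0.4272, 0.8660]

beam 1: φ=-135°, α=300°
  direction (0.5000, -0.8660); cell (1,3); t to first gridline: x 0.5000, y 0.7275 (then +2.0000 / +1.1547)
    (2,3) via x @ 0.5000
    (2,2) via y @ 0.7275
    (2,1) via y @ 1.8822
    (3,1) via x @ 2.5000
    (3,0) via y @ 3.0369  # hit
  → r_1 = 3.0369
beam 2: φ=-45°, α=30°
  direction (0.8660, 0.5000); cell (1,3); t to first gridline: x 0.2887, y 0.7400 (then +1.1547 / +2.0000)
    (2,3) via x @ 0.2887
    (2,4) via y @ 0.7400
    (3,4) via x @ 1.4434
    (4,4) via x @ 2.5981
    (4,5) via y @ 2.7400  # hit
  → r_2 = 2.7400
beam 3: φ=45°, α=120°
  direction (-0.5000, 0.8660); cell (1,3); t to first gridline: x 1.5000, y 0.4272 (then +2.0000 / +1.1547)
    (1,4) via y @ 0.4272  # hit
  → r_3 = 0.4272
beam 4: φ=135°, α=210°
  direction (-0.8660, -0.5000); cell (1,3); t to first gridline: x 0.8660, y 1.2600 (then +1.1547 / +2.0000)
    (0,3) via x @ 0.8660  # hit
  → r_4 = 0.8660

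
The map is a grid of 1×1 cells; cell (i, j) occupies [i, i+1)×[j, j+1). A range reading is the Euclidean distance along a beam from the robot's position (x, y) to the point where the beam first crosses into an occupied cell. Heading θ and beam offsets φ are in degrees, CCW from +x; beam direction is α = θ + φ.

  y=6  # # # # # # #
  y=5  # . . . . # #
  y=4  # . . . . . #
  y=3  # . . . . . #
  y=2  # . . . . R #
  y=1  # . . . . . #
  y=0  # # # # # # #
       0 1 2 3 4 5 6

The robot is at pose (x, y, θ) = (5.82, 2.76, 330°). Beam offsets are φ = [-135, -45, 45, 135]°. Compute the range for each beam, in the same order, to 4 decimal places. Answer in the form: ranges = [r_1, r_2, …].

beam 1: φ=-135°, α=195°
  d=(-0.9659,-0.2588)  start (5,2)  tX=0.8489 tY=2.9364  stride 1/|dx|=1.0353 1/|dy|=3.8637
    cross x-line → (4,2), t=0.8489
    cross x-line → (3,2), t=1.8842
    cross x-line → (2,2), t=2.9195
    cross y-line → (2,1), t=2.9364
    cross x-line → (1,1), t=3.9548
    cross x-line → (0,1), t=4.9900 (wall)
  → r_1 = 4.9900
beam 2: φ=-45°, α=285°
  d=(0.2588,-0.9659)  start (5,2)  tX=0.6955 tY=0.7868  stride 1/|dx|=3.8637 1/|dy|=1.0353
    cross x-line → (6,2), t=0.6955 (wall)
  → r_2 = 0.6955
beam 3: φ=45°, α=15°
  d=(0.9659,0.2588)  start (5,2)  tX=0.1863 tY=0.9273  stride 1/|dx|=1.0353 1/|dy|=3.8637
    cross x-line → (6,2), t=0.1863 (wall)
  → r_3 = 0.1863
beam 4: φ=135°, α=105°
  d=(-0.2588,0.9659)  start (5,2)  tX=3.1682 tY=0.2485  stride 1/|dx|=3.8637 1/|dy|=1.0353
    cross y-line → (5,3), t=0.2485
    cross y-line → (5,4), t=1.2837
    cross y-line → (5,5), t=2.3190 (wall)
  → r_4 = 2.3190

ranges = [4.9900, 0.6955, 0.1863, 2.3190]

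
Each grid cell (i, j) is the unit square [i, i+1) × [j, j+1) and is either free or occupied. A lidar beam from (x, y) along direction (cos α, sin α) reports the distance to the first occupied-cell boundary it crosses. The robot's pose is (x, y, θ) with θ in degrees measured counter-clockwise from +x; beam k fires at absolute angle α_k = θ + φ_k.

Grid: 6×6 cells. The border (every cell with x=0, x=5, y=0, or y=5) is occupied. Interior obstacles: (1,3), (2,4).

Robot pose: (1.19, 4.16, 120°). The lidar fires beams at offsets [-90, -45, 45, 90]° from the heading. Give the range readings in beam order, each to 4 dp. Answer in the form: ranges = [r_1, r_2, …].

ranges = [0.9353, 0.8696, 0.1967, 0.2194]

beam 1: φ=-90°, α=30°
  dir = (cos 30°, sin 30°) = (0.8660, 0.5000); from cell (1,4)
  next x-line at t=0.9353, next y-line at t=1.6800; Δt_x=1.1547, Δt_y=2.0000
    x: enter (2,4) at t=0.9353 ← occupied
  → r_1 = 0.9353
beam 2: φ=-45°, α=75°
  dir = (cos 75°, sin 75°) = (0.2588, 0.9659); from cell (1,4)
  next x-line at t=3.1296, next y-line at t=0.8696; Δt_x=3.8637, Δt_y=1.0353
    y: enter (1,5) at t=0.8696 ← occupied
  → r_2 = 0.8696
beam 3: φ=45°, α=165°
  dir = (cos 165°, sin 165°) = (-0.9659, 0.2588); from cell (1,4)
  next x-line at t=0.1967, next y-line at t=3.2455; Δt_x=1.0353, Δt_y=3.8637
    x: enter (0,4) at t=0.1967 ← occupied
  → r_3 = 0.1967
beam 4: φ=90°, α=210°
  dir = (cos 210°, sin 210°) = (-0.8660, -0.5000); from cell (1,4)
  next x-line at t=0.2194, next y-line at t=0.3200; Δt_x=1.1547, Δt_y=2.0000
    x: enter (0,4) at t=0.2194 ← occupied
  → r_4 = 0.2194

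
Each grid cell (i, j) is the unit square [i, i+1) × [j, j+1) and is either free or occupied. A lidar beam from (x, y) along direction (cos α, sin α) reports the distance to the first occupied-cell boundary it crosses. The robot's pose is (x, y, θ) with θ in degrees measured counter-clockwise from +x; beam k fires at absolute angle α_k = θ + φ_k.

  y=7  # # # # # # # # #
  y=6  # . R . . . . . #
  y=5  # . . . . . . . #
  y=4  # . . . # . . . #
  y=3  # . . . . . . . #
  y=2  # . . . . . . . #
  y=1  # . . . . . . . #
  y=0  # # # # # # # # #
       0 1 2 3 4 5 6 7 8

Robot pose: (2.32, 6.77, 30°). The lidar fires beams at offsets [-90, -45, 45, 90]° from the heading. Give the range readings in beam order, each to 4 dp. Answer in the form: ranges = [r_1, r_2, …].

beam 1: φ=-90°, α=300°
  direction (0.5000, -0.8660); cell (2,6); t to first gridline: x 1.3600, y 0.8891 (then +2.0000 / +1.1547)
    (2,5) via y @ 0.8891
    (3,5) via x @ 1.3600
    (3,4) via y @ 2.0438
    (3,3) via y @ 3.1985
    (4,3) via x @ 3.3600
    (4,2) via y @ 4.3532
    (5,2) via x @ 5.3600
    (5,1) via y @ 5.5079
    (5,0) via y @ 6.6626  # hit
  → r_1 = 6.6626
beam 2: φ=-45°, α=345°
  direction (0.9659, -0.2588); cell (2,6); t to first gridline: x 0.7040, y 2.9751 (then +1.0353 / +3.8637)
    (3,6) via x @ 0.7040
    (4,6) via x @ 1.7393
    (5,6) via x @ 2.7745
    (5,5) via y @ 2.9751
    (6,5) via x @ 3.8098
    (7,5) via x @ 4.8451
    (8,5) via x @ 5.8804  # hit
  → r_2 = 5.8804
beam 3: φ=45°, α=75°
  direction (0.2588, 0.9659); cell (2,6); t to first gridline: x 2.6273, y 0.2381 (then +3.8637 / +1.0353)
    (2,7) via y @ 0.2381  # hit
  → r_3 = 0.2381
beam 4: φ=90°, α=120°
  direction (-0.5000, 0.8660); cell (2,6); t to first gridline: x 0.6400, y 0.2656 (then +2.0000 / +1.1547)
    (2,7) via y @ 0.2656  # hit
  → r_4 = 0.2656

ranges = [6.6626, 5.8804, 0.2381, 0.2656]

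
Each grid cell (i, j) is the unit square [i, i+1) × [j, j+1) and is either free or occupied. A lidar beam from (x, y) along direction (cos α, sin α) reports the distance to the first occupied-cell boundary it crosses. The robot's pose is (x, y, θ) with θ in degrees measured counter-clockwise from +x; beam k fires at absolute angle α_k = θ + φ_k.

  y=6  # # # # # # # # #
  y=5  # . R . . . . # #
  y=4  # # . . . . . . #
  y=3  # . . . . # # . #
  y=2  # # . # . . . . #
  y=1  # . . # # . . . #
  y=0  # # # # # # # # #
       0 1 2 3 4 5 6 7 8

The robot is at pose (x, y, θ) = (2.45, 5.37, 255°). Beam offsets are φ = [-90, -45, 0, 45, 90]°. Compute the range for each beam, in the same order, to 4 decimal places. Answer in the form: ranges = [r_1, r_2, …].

beam 1: φ=-90°, α=165°
  dir = (cos 165°, sin 165°) = (-0.9659, 0.2588); from cell (2,5)
  next x-line at t=0.4659, next y-line at t=2.4341; Δt_x=1.0353, Δt_y=3.8637
    x: enter (1,5) at t=0.4659
    x: enter (0,5) at t=1.5012 ← occupied
  → r_1 = 1.5012
beam 2: φ=-45°, α=210°
  dir = (cos 210°, sin 210°) = (-0.8660, -0.5000); from cell (2,5)
  next x-line at t=0.5196, next y-line at t=0.7400; Δt_x=1.1547, Δt_y=2.0000
    x: enter (1,5) at t=0.5196
    y: enter (1,4) at t=0.7400 ← occupied
  → r_2 = 0.7400
beam 3: φ=0°, α=255°
  dir = (cos 255°, sin 255°) = (-0.2588, -0.9659); from cell (2,5)
  next x-line at t=1.7387, next y-line at t=0.3831; Δt_x=3.8637, Δt_y=1.0353
    y: enter (2,4) at t=0.3831
    y: enter (2,3) at t=1.4183
    x: enter (1,3) at t=1.7387
    y: enter (1,2) at t=2.4536 ← occupied
  → r_3 = 2.4536
beam 4: φ=45°, α=300°
  dir = (cos 300°, sin 300°) = (0.5000, -0.8660); from cell (2,5)
  next x-line at t=1.1000, next y-line at t=0.4272; Δt_x=2.0000, Δt_y=1.1547
    y: enter (2,4) at t=0.4272
    x: enter (3,4) at t=1.1000
    y: enter (3,3) at t=1.5819
    y: enter (3,2) at t=2.7366 ← occupied
  → r_4 = 2.7366
beam 5: φ=90°, α=345°
  dir = (cos 345°, sin 345°) = (0.9659, -0.2588); from cell (2,5)
  next x-line at t=0.5694, next y-line at t=1.4296; Δt_x=1.0353, Δt_y=3.8637
    x: enter (3,5) at t=0.5694
    y: enter (3,4) at t=1.4296
    x: enter (4,4) at t=1.6047
    x: enter (5,4) at t=2.6400
    x: enter (6,4) at t=3.6752
    x: enter (7,4) at t=4.7105
    y: enter (7,3) at t=5.2933
    x: enter (8,3) at t=5.7458 ← occupied
  → r_5 = 5.7458

ranges = [1.5012, 0.7400, 2.4536, 2.7366, 5.7458]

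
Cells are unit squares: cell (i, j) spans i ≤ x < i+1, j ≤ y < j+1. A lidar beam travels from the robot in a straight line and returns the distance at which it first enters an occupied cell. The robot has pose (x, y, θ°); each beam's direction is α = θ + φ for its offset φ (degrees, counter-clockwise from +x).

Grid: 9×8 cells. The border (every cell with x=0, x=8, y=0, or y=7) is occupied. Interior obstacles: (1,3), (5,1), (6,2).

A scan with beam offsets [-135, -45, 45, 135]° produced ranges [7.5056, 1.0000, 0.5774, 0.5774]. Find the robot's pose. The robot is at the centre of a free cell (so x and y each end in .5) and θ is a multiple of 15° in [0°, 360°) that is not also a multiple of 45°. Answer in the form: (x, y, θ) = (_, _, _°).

Candidates: 39 free-cell centres × 16 headings = 624 poses. Raycast each; keep the one whose scan matches to 4 dp.
  (1.5, 4.5, 105°): beam 1 = 5.0000 ≠ 7.5056 ✗
  (1.5, 1.5, 195°): beam 1 = 6.3509 ≠ 7.5056 ✗
  (4.5, 6.5, 150°): beam 1 = 1.9319 ≠ 7.5056 ✗
  …
  (1.5, 1.5, 165°): r_1=7.5056, r_2=1.0000, r_3=0.5774, r_4=0.5774 — all match ✓
Only this pose fits every beam.

(x, y, θ) = (1.5, 1.5, 165°)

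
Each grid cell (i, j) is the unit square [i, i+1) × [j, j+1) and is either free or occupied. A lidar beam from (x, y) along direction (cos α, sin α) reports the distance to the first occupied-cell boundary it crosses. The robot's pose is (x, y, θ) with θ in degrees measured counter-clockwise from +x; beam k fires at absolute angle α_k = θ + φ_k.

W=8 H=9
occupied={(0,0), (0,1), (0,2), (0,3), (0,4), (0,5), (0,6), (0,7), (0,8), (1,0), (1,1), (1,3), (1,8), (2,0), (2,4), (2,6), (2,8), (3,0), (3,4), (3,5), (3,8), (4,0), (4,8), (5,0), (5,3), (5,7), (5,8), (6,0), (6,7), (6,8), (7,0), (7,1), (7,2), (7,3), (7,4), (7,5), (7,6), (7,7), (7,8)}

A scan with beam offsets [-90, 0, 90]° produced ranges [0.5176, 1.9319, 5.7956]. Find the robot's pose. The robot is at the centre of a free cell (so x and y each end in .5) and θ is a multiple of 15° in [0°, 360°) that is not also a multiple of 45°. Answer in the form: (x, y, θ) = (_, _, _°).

Enumerate (i+0.5, j+0.5, θ) over the 33 free cells and 16 admissible headings. For each, cast all 3 beams and compare to the given ranges.
  (3.5, 3.5, 30°): beam 1 = 2.8868 ≠ 0.5176 ✗
  (4.5, 7.5, 165°): beam 3 = 1.9319 ≠ 5.7956 ✗
  (6.5, 1.5, 30°): beam 1 = 0.5774 ≠ 0.5176 ✗
  (4.5, 2.5, 15°): beam 1 = 1.5529 ≠ 0.5176 ✗
  …
  (3.5, 1.5, 345°): r_1=0.5176, r_2=1.9319, r_3=5.7956 — all match ✓
Only this pose fits every beam.

(x, y, θ) = (3.5, 1.5, 345°)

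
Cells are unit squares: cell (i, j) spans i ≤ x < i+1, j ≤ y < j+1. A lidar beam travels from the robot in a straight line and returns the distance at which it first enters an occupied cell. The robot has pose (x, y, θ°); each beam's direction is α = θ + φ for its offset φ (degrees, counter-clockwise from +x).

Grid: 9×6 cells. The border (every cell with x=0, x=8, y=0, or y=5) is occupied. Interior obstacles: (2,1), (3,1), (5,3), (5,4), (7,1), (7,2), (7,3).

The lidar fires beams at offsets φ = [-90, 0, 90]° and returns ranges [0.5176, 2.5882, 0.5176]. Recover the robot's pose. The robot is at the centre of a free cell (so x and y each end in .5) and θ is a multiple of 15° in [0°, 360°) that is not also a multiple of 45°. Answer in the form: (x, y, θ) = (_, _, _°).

(x, y, θ) = (6.5, 3.5, 255°)

Enumerate (i+0.5, j+0.5, θ) over the 21 free cells and 16 admissible headings. For each, cast all 3 beams and compare to the given ranges.
  (2.5, 3.5, 345°): beam 1 = 1.5529 ≠ 0.5176 ✗
  (6.5, 4.5, 300°): beam 1 = 0.5774 ≠ 0.5176 ✗
  (3.5, 4.5, 300°): beam 1 = 2.8868 ≠ 0.5176 ✗
  (6.5, 4.5, 60°): beam 1 = 1.0000 ≠ 0.5176 ✗
  …
  (6.5, 3.5, 255°): r_1=0.5176, r_2=2.5882, r_3=0.5176 — all match ✓
Only this pose fits every beam.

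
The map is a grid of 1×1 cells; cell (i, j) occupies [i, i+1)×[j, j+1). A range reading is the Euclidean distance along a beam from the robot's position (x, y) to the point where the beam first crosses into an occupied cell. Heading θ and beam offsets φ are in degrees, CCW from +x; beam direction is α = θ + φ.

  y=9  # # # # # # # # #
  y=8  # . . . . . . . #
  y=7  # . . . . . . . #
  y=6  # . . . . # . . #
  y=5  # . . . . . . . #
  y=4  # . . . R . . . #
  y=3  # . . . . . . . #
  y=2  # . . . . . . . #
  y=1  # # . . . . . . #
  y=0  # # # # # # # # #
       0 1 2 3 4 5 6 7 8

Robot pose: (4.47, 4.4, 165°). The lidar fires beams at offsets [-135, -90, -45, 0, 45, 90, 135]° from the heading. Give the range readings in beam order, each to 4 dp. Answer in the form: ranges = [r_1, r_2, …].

ranges = [4.0761, 2.0478, 5.3116, 3.5924, 4.0068, 3.5199, 3.9260]

beam 1: φ=-135°, α=30°
  d=(0.8660,0.5000)  start (4,4)  tX=0.6120 tY=1.2000  stride 1/|dx|=1.1547 1/|dy|=2.0000
    cross x-line → (5,4), t=0.6120
    cross y-line → (5,5), t=1.2000
    cross x-line → (6,5), t=1.7667
    cross x-line → (7,5), t=2.9214
    cross y-line → (7,6), t=3.2000
    cross x-line → (8,6), t=4.0761 (wall)
  → r_1 = 4.0761
beam 2: φ=-90°, α=75°
  d=(0.2588,0.9659)  start (4,4)  tX=2.0478 tY=0.6212  stride 1/|dx|=3.8637 1/|dy|=1.0353
    cross y-line → (4,5), t=0.6212
    cross y-line → (4,6), t=1.6564
    cross x-line → (5,6), t=2.0478 (wall)
  → r_2 = 2.0478
beam 3: φ=-45°, α=120°
  d=(-0.5000,0.8660)  start (4,4)  tX=0.9400 tY=0.6928  stride 1/|dx|=2.0000 1/|dy|=1.1547
    cross y-line → (4,5), t=0.6928
    cross x-line → (3,5), t=0.9400
    cross y-line → (3,6), t=1.8475
    cross x-line → (2,6), t=2.9400
    cross y-line → (2,7), t=3.0022
    cross y-line → (2,8), t=4.1569
    cross x-line → (1,8), t=4.9400
    cross y-line → (1,9), t=5.3116 (wall)
  → r_3 = 5.3116
beam 4: φ=0°, α=165°
  d=(-0.9659,0.2588)  start (4,4)  tX=0.4866 tY=2.3182  stride 1/|dx|=1.0353 1/|dy|=3.8637
    cross x-line → (3,4), t=0.4866
    cross x-line → (2,4), t=1.5219
    cross y-line → (2,5), t=2.3182
    cross x-line → (1,5), t=2.5571
    cross x-line → (0,5), t=3.5924 (wall)
  → r_4 = 3.5924
beam 5: φ=45°, α=210°
  d=(-0.8660,-0.5000)  start (4,4)  tX=0.5427 tY=0.8000  stride 1/|dx|=1.1547 1/|dy|=2.0000
    cross x-line → (3,4), t=0.5427
    cross y-line → (3,3), t=0.8000
    cross x-line → (2,3), t=1.6974
    cross y-line → (2,2), t=2.8000
    cross x-line → (1,2), t=2.8521
    cross x-line → (0,2), t=4.0068 (wall)
  → r_5 = 4.0068
beam 6: φ=90°, α=255°
  d=(-0.2588,-0.9659)  start (4,4)  tX=1.8159 tY=0.4141  stride 1/|dx|=3.8637 1/|dy|=1.0353
    cross y-line → (4,3), t=0.4141
    cross y-line → (4,2), t=1.4494
    cross x-line → (3,2), t=1.8159
    cross y-line → (3,1), t=2.4847
    cross y-line → (3,0), t=3.5199 (wall)
  → r_6 = 3.5199
beam 7: φ=135°, α=300°
  d=(0.5000,-0.8660)  start (4,4)  tX=1.0600 tY=0.4619  stride 1/|dx|=2.0000 1/|dy|=1.1547
    cross y-line → (4,3), t=0.4619
    cross x-line → (5,3), t=1.0600
    cross y-line → (5,2), t=1.6166
    cross y-line → (5,1), t=2.7713
    cross x-line → (6,1), t=3.0600
    cross y-line → (6,0), t=3.9260 (wall)
  → r_7 = 3.9260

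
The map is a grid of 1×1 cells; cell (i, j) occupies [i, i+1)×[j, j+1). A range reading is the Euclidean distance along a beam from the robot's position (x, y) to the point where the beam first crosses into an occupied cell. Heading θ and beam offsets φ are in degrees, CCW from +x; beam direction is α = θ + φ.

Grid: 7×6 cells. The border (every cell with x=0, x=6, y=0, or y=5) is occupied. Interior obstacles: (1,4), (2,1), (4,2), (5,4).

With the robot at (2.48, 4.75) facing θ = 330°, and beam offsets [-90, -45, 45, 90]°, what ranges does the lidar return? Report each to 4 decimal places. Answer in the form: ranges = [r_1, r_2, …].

beam 1: φ=-90°, α=240°
  dir = (cos 240°, sin 240°) = (-0.5000, -0.8660); from cell (2,4)
  next x-line at t=0.9600, next y-line at t=0.8660; Δt_x=2.0000, Δt_y=1.1547
    y: enter (2,3) at t=0.8660
    x: enter (1,3) at t=0.9600
    y: enter (1,2) at t=2.0207
    x: enter (0,2) at t=2.9600 ← occupied
  → r_1 = 2.9600
beam 2: φ=-45°, α=285°
  dir = (cos 285°, sin 285°) = (0.2588, -0.9659); from cell (2,4)
  next x-line at t=2.0091, next y-line at t=0.7765; Δt_x=3.8637, Δt_y=1.0353
    y: enter (2,3) at t=0.7765
    y: enter (2,2) at t=1.8117
    x: enter (3,2) at t=2.0091
    y: enter (3,1) at t=2.8470
    y: enter (3,0) at t=3.8823 ← occupied
  → r_2 = 3.8823
beam 3: φ=45°, α=15°
  dir = (cos 15°, sin 15°) = (0.9659, 0.2588); from cell (2,4)
  next x-line at t=0.5383, next y-line at t=0.9659; Δt_x=1.0353, Δt_y=3.8637
    x: enter (3,4) at t=0.5383
    y: enter (3,5) at t=0.9659 ← occupied
  → r_3 = 0.9659
beam 4: φ=90°, α=60°
  dir = (cos 60°, sin 60°) = (0.5000, 0.8660); from cell (2,4)
  next x-line at t=1.0400, next y-line at t=0.2887; Δt_x=2.0000, Δt_y=1.1547
    y: enter (2,5) at t=0.2887 ← occupied
  → r_4 = 0.2887

ranges = [2.9600, 3.8823, 0.9659, 0.2887]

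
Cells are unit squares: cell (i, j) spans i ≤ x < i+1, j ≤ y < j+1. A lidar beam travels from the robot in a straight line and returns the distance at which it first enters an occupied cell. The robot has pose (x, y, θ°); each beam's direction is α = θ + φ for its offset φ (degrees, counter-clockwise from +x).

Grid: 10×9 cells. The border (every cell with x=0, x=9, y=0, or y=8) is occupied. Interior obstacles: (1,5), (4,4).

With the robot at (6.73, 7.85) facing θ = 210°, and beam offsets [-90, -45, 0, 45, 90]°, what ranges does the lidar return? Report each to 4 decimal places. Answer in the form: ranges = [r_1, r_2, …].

beam 1: φ=-90°, α=120°
  cosα=-0.5000 sinα=0.8660 | (6,7) | tMaxX 1.4600 tMaxY 0.1732 | tΔX 2.0000 tΔY 1.1547
    t=0.1732 [y] (6,8) — stop
  → r_1 = 0.1732
beam 2: φ=-45°, α=165°
  cosα=-0.9659 sinα=0.2588 | (6,7) | tMaxX 0.7558 tMaxY 0.5796 | tΔX 1.0353 tΔY 3.8637
    t=0.5796 [y] (6,8) — stop
  → r_2 = 0.5796
beam 3: φ=0°, α=210°
  cosα=-0.8660 sinα=-0.5000 | (6,7) | tMaxX 0.8429 tMaxY 1.7000 | tΔX 1.1547 tΔY 2.0000
    t=0.8429 [x] (5,7)
    t=1.7000 [y] (5,6)
    t=1.9976 [x] (4,6)
    t=3.1523 [x] (3,6)
    t=3.7000 [y] (3,5)
    t=4.3070 [x] (2,5)
    t=5.4617 [x] (1,5) — stop
  → r_3 = 5.4617
beam 4: φ=45°, α=255°
  cosα=-0.2588 sinα=-0.9659 | (6,7) | tMaxX 2.8205 tMaxY 0.8800 | tΔX 3.8637 tΔY 1.0353
    t=0.8800 [y] (6,6)
    t=1.9153 [y] (6,5)
    t=2.8205 [x] (5,5)
    t=2.9505 [y] (5,4)
    t=3.9858 [y] (5,3)
    t=5.0211 [y] (5,2)
    t=6.0564 [y] (5,1)
    t=6.6842 [x] (4,1)
    t=7.0916 [y] (4,0) — stop
  → r_4 = 7.0916
beam 5: φ=90°, α=300°
  cosα=0.5000 sinα=-0.8660 | (6,7) | tMaxX 0.5400 tMaxY 0.9815 | tΔX 2.0000 tΔY 1.1547
    t=0.5400 [x] (7,7)
    t=0.9815 [y] (7,6)
    t=2.1362 [y] (7,5)
    t=2.5400 [x] (8,5)
    t=3.2909 [y] (8,4)
    t=4.4456 [y] (8,3)
    t=4.5400 [x] (9,3) — stop
  → r_5 = 4.5400

ranges = [0.1732, 0.5796, 5.4617, 7.0916, 4.5400]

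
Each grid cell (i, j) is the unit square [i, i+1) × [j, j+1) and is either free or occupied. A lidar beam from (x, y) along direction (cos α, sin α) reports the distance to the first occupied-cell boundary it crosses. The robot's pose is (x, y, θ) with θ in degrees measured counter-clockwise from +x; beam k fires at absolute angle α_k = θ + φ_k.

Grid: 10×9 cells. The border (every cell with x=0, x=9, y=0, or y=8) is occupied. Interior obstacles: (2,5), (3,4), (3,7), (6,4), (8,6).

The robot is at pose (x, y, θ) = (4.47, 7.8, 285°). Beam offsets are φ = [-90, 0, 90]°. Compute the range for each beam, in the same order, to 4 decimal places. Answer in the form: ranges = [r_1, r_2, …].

ranges = [0.4866, 7.0399, 0.7727]

beam 1: φ=-90°, α=195°
  dir = (cos 195°, sin 195°) = (-0.9659, -0.2588); from cell (4,7)
  next x-line at t=0.4866, next y-line at t=3.0910; Δt_x=1.0353, Δt_y=3.8637
    x: enter (3,7) at t=0.4866 ← occupied
  → r_1 = 0.4866
beam 2: φ=0°, α=285°
  dir = (cos 285°, sin 285°) = (0.2588, -0.9659); from cell (4,7)
  next x-line at t=2.0478, next y-line at t=0.8282; Δt_x=3.8637, Δt_y=1.0353
    y: enter (4,6) at t=0.8282
    y: enter (4,5) at t=1.8635
    x: enter (5,5) at t=2.0478
    y: enter (5,4) at t=2.8988
    y: enter (5,3) at t=3.9340
    y: enter (5,2) at t=4.9693
    x: enter (6,2) at t=5.9115
    y: enter (6,1) at t=6.0046
    y: enter (6,0) at t=7.0399 ← occupied
  → r_2 = 7.0399
beam 3: φ=90°, α=15°
  dir = (cos 15°, sin 15°) = (0.9659, 0.2588); from cell (4,7)
  next x-line at t=0.5487, next y-line at t=0.7727; Δt_x=1.0353, Δt_y=3.8637
    x: enter (5,7) at t=0.5487
    y: enter (5,8) at t=0.7727 ← occupied
  → r_3 = 0.7727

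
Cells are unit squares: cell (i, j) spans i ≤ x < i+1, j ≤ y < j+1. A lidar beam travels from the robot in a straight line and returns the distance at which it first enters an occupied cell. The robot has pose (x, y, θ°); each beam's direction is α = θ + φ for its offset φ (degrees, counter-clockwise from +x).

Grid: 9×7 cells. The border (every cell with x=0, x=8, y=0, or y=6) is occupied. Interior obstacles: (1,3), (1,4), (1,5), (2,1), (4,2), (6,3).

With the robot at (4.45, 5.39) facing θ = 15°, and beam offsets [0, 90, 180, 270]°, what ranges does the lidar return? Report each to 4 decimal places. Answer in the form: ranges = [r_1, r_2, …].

ranges = [2.3569, 0.6315, 2.5364, 4.5449]

beam 1: φ=0°, α=15°
  dir = (cos 15°, sin 15°) = (0.9659, 0.2588); from cell (4,5)
  next x-line at t=0.5694, next y-line at t=2.3569; Δt_x=1.0353, Δt_y=3.8637
    x: enter (5,5) at t=0.5694
    x: enter (6,5) at t=1.6047
    y: enter (6,6) at t=2.3569 ← occupied
  → r_1 = 2.3569
beam 2: φ=90°, α=105°
  dir = (cos 105°, sin 105°) = (-0.2588, 0.9659); from cell (4,5)
  next x-line at t=1.7387, next y-line at t=0.6315; Δt_x=3.8637, Δt_y=1.0353
    y: enter (4,6) at t=0.6315 ← occupied
  → r_2 = 0.6315
beam 3: φ=180°, α=195°
  dir = (cos 195°, sin 195°) = (-0.9659, -0.2588); from cell (4,5)
  next x-line at t=0.4659, next y-line at t=1.5068; Δt_x=1.0353, Δt_y=3.8637
    x: enter (3,5) at t=0.4659
    x: enter (2,5) at t=1.5012
    y: enter (2,4) at t=1.5068
    x: enter (1,4) at t=2.5364 ← occupied
  → r_3 = 2.5364
beam 4: φ=270°, α=285°
  dir = (cos 285°, sin 285°) = (0.2588, -0.9659); from cell (4,5)
  next x-line at t=2.1250, next y-line at t=0.4038; Δt_x=3.8637, Δt_y=1.0353
    y: enter (4,4) at t=0.4038
    y: enter (4,3) at t=1.4390
    x: enter (5,3) at t=2.1250
    y: enter (5,2) at t=2.4743
    y: enter (5,1) at t=3.5096
    y: enter (5,0) at t=4.5449 ← occupied
  → r_4 = 4.5449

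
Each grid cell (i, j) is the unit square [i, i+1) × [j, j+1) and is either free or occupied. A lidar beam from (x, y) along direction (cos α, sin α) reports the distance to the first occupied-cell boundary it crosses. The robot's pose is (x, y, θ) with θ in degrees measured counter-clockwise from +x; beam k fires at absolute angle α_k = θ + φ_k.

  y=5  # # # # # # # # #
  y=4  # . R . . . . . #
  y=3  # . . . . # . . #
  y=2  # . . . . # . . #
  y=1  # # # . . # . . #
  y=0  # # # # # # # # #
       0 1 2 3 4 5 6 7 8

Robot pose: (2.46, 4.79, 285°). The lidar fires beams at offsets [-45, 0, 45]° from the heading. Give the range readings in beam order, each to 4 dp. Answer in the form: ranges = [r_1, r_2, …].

beam 1: φ=-45°, α=240°
  cosα=-0.5000 sinα=-0.8660 | (2,4) | tMaxX 0.9200 tMaxY 0.9122 | tΔX 2.0000 tΔY 1.1547
    t=0.9122 [y] (2,3)
    t=0.9200 [x] (1,3)
    t=2.0669 [y] (1,2)
    t=2.9200 [x] (0,2) — stop
  → r_1 = 2.9200
beam 2: φ=0°, α=285°
  cosα=0.2588 sinα=-0.9659 | (2,4) | tMaxX 2.0864 tMaxY 0.8179 | tΔX 3.8637 tΔY 1.0353
    t=0.8179 [y] (2,3)
    t=1.8531 [y] (2,2)
    t=2.0864 [x] (3,2)
    t=2.8884 [y] (3,1)
    t=3.9237 [y] (3,0) — stop
  → r_2 = 3.9237
beam 3: φ=45°, α=330°
  cosα=0.8660 sinα=-0.5000 | (2,4) | tMaxX 0.6235 tMaxY 1.5800 | tΔX 1.1547 tΔY 2.0000
    t=0.6235 [x] (3,4)
    t=1.5800 [y] (3,3)
    t=1.7782 [x] (4,3)
    t=2.9329 [x] (5,3) — stop
  → r_3 = 2.9329

ranges = [2.9200, 3.9237, 2.9329]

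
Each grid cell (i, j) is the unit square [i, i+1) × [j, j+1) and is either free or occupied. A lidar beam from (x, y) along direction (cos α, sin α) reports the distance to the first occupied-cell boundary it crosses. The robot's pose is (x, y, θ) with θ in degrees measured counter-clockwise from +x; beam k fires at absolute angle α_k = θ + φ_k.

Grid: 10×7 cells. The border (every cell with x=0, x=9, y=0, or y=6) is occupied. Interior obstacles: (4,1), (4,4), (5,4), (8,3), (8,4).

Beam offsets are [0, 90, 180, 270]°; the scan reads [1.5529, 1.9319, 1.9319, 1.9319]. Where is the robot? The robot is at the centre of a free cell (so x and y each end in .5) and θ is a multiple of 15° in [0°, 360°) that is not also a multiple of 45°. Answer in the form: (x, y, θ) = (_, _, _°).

(x, y, θ) = (6.5, 2.5, 285°)

Enumerate (i+0.5, j+0.5, θ) over the 35 free cells and 16 admissible headings. For each, cast all 4 beams and compare to the given ranges.
  (1.5, 5.5, 345°): beam 1 = 2.5882 ≠ 1.5529 ✗
  (8.5, 2.5, 195°): beam 1 = 3.6235 ≠ 1.5529 ✗
  (2.5, 1.5, 195°): beam 2 = 0.5176 ≠ 1.9319 ✗
  (4.5, 5.5, 195°): beam 1 = 3.6235 ≠ 1.5529 ✗
  …
  (6.5, 2.5, 285°): r_1=1.5529, r_2=1.9319, r_3=1.9319, r_4=1.9319 — all match ✓
Only this pose fits every beam.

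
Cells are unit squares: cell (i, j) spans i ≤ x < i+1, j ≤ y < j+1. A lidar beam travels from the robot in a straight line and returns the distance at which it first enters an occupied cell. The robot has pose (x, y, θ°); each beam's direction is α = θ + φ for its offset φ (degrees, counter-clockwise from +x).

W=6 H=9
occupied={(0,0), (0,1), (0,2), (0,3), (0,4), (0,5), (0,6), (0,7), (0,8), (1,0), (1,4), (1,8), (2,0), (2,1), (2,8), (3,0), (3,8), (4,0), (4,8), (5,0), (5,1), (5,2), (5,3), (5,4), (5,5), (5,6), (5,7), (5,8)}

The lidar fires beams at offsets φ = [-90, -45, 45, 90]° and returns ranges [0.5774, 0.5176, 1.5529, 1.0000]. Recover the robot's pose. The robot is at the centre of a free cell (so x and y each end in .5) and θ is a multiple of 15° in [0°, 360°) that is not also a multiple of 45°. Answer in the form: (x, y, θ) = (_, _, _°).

Enumerate (i+0.5, j+0.5, θ) over the 26 free cells and 16 admissible headings. For each, cast all 4 beams and compare to the given ranges.
  (3.5, 5.5, 240°): beam 1 = 2.8868 ≠ 0.5774 ✗
  (2.5, 2.5, 330°): beam 3 = 2.5882 ≠ 1.5529 ✗
  (2.5, 3.5, 255°): beam 1 = 1.5529 ≠ 0.5774 ✗
  …
  (1.5, 2.5, 240°): r_1=0.5774, r_2=0.5176, r_3=1.5529, r_4=1.0000 — all match ✓
Unique over the lattice → pose = (1.5, 2.5, 240°).

(x, y, θ) = (1.5, 2.5, 240°)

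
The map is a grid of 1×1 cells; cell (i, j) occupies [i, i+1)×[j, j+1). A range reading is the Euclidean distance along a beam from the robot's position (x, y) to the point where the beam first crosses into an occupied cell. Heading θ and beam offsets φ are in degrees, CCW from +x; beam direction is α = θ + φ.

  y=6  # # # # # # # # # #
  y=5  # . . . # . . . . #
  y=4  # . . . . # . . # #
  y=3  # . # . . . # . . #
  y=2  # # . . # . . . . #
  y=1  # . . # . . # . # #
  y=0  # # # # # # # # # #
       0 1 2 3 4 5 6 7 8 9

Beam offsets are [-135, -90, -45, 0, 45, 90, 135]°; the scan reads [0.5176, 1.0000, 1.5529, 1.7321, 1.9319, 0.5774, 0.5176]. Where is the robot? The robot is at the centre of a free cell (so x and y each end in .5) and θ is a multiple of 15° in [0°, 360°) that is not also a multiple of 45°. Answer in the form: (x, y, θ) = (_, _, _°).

(x, y, θ) = (8.5, 2.5, 150°)

The pose lattice has 30·16 = 480 candidates. Test each by forward raycasting.
  (6.5, 4.5, 105°): beam 1 = 2.8868 ≠ 0.5176 ✗
  (1.5, 5.5, 285°): beam 1 = 0.5774 ≠ 0.5176 ✗
  (5.5, 1.5, 15°): beam 1 = 0.5774 ≠ 0.5176 ✗
  …
  (8.5, 2.5, 150°): r_1=0.5176, r_2=1.0000, r_3=1.5529, r_4=1.7321, r_5=1.9319, r_6=0.5774, r_7=0.5176 — all match ✓
No second candidate reproduces the full scan.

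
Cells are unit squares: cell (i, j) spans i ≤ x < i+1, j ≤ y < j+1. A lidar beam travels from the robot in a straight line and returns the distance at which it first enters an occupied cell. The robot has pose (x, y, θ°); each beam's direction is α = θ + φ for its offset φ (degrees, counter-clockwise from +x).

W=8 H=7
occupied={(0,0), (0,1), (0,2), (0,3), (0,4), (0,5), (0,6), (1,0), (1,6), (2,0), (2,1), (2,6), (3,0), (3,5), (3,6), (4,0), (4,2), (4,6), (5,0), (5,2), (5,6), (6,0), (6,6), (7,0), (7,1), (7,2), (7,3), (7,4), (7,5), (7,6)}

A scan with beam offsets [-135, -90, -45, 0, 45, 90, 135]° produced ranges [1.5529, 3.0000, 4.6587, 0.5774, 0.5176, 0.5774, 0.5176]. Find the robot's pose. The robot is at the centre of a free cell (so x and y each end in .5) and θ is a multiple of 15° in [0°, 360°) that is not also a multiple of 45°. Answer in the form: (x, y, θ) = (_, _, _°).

Enumerate (i+0.5, j+0.5, θ) over the 26 free cells and 16 admissible headings. For each, cast all 7 beams and compare to the given ranges.
  (1.5, 1.5, 15°): beam 1 = 0.5774 ≠ 1.5529 ✗
  (2.5, 3.5, 330°): beam 2 = 2.8868 ≠ 3.0000 ✗
  (2.5, 4.5, 195°): beam 1 = 1.0000 ≠ 1.5529 ✗
  (1.5, 5.5, 120°): beam 2 = 1.0000 ≠ 3.0000 ✗
  …
  (2.5, 5.5, 330°): r_1=1.5529, r_2=3.0000, r_3=4.6587, r_4=0.5774, r_5=0.5176, r_6=0.5774, r_7=0.5176 — all match ✓
Unique over the lattice → pose = (2.5, 5.5, 330°).

(x, y, θ) = (2.5, 5.5, 330°)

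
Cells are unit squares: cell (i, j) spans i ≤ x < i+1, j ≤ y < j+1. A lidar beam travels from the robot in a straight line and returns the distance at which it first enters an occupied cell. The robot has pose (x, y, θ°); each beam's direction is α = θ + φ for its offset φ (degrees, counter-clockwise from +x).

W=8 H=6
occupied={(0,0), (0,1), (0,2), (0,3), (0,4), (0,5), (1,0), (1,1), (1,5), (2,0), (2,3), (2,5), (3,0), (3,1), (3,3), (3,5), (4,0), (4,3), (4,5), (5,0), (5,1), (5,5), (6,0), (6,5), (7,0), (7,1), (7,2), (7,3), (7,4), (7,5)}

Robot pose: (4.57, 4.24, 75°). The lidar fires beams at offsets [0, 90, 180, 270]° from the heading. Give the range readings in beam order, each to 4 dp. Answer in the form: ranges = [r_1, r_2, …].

beam 1: φ=0°, α=75°
  d=(0.2588,0.9659)  start (4,4)  tX=1.6614 tY=0.7868  stride 1/|dx|=3.8637 1/|dy|=1.0353
    cross y-line → (4,5), t=0.7868 (wall)
  → r_1 = 0.7868
beam 2: φ=90°, α=165°
  d=(-0.9659,0.2588)  start (4,4)  tX=0.5901 tY=2.9364  stride 1/|dx|=1.0353 1/|dy|=3.8637
    cross x-line → (3,4), t=0.5901
    cross x-line → (2,4), t=1.6254
    cross x-line → (1,4), t=2.6607
    cross y-line → (1,5), t=2.9364 (wall)
  → r_2 = 2.9364
beam 3: φ=180°, α=255°
  d=(-0.2588,-0.9659)  start (4,4)  tX=2.2023 tY=0.2485  stride 1/|dx|=3.8637 1/|dy|=1.0353
    cross y-line → (4,3), t=0.2485 (wall)
  → r_3 = 0.2485
beam 4: φ=270°, α=345°
  d=(0.9659,-0.2588)  start (4,4)  tX=0.4452 tY=0.9273  stride 1/|dx|=1.0353 1/|dy|=3.8637
    cross x-line → (5,4), t=0.4452
    cross y-line → (5,3), t=0.9273
    cross x-line → (6,3), t=1.4804
    cross x-line → (7,3), t=2.5157 (wall)
  → r_4 = 2.5157

ranges = [0.7868, 2.9364, 0.2485, 2.5157]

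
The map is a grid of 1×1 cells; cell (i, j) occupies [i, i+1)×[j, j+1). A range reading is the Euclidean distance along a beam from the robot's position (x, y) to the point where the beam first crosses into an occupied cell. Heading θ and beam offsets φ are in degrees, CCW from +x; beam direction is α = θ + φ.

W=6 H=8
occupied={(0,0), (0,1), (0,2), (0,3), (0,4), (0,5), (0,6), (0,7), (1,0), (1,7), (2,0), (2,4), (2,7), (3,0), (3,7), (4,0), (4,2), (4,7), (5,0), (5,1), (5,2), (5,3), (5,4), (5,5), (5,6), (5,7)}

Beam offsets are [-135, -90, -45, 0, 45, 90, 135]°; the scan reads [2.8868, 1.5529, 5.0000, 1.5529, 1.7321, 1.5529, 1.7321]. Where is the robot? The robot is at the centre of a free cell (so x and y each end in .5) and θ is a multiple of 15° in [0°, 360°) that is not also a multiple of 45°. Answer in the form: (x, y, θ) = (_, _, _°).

Candidates: 22 free-cell centres × 16 headings = 352 poses. Raycast each; keep the one whose scan matches to 4 dp.
  (3.5, 5.5, 120°): beam 1 = 1.5529 ≠ 2.8868 ✗
  (3.5, 4.5, 120°): beam 1 = 1.5529 ≠ 2.8868 ✗
  (2.5, 2.5, 345°): beam 1 = 1.7321 ≠ 2.8868 ✗
  …
  (2.5, 2.5, 105°): r_1=2.8868, r_2=1.5529, r_3=5.0000, r_4=1.5529, r_5=1.7321, r_6=1.5529, r_7=1.7321 — all match ✓
Only this pose fits every beam.

(x, y, θ) = (2.5, 2.5, 105°)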